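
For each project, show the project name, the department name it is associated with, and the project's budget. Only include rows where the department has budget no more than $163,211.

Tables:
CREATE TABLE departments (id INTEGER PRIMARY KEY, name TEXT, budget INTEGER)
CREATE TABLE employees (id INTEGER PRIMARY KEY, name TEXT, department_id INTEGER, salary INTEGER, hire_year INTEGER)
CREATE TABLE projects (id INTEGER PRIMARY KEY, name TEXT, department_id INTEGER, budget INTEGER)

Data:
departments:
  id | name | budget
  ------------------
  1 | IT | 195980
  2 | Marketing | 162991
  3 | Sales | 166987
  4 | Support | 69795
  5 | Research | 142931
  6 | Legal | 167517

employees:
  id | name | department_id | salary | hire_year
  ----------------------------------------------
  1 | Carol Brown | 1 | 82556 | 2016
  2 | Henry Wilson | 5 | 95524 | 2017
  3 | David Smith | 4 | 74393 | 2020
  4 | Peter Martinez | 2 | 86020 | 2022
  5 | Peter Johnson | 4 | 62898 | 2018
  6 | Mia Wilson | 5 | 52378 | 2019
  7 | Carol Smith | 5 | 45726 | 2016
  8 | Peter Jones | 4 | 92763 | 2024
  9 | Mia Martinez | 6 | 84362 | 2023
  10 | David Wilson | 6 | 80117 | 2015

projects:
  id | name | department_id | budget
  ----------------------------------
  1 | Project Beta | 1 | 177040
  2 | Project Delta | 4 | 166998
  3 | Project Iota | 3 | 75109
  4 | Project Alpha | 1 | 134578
SELECT c.name, p.name AS department, c.budget FROM projects c JOIN departments p ON c.department_id = p.id WHERE p.budget <= 163211

Execution result:
name | department | budget
Project Delta | Support | 166998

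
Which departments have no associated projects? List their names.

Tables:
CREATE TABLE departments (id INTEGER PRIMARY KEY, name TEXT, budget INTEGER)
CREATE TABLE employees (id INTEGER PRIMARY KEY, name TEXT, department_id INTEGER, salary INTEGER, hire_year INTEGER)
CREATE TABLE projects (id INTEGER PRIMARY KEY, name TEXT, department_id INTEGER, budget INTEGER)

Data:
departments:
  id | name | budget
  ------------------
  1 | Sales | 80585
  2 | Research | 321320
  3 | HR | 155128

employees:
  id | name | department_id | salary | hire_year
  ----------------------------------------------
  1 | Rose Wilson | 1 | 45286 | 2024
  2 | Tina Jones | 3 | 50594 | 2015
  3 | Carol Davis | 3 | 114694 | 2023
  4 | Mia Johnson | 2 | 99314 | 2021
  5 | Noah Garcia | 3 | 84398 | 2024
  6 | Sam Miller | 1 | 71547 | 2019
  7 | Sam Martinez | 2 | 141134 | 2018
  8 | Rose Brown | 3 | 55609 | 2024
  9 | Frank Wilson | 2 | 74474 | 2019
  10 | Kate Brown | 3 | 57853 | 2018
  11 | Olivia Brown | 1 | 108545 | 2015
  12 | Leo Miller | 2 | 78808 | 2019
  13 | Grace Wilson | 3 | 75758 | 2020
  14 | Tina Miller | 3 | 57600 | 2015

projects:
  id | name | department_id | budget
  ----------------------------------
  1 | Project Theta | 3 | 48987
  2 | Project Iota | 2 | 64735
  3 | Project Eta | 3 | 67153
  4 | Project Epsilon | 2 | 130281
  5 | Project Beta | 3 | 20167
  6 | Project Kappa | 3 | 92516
SELECT p.name FROM departments p LEFT JOIN projects c ON c.department_id = p.id WHERE c.id IS NULL

Execution result:
Sales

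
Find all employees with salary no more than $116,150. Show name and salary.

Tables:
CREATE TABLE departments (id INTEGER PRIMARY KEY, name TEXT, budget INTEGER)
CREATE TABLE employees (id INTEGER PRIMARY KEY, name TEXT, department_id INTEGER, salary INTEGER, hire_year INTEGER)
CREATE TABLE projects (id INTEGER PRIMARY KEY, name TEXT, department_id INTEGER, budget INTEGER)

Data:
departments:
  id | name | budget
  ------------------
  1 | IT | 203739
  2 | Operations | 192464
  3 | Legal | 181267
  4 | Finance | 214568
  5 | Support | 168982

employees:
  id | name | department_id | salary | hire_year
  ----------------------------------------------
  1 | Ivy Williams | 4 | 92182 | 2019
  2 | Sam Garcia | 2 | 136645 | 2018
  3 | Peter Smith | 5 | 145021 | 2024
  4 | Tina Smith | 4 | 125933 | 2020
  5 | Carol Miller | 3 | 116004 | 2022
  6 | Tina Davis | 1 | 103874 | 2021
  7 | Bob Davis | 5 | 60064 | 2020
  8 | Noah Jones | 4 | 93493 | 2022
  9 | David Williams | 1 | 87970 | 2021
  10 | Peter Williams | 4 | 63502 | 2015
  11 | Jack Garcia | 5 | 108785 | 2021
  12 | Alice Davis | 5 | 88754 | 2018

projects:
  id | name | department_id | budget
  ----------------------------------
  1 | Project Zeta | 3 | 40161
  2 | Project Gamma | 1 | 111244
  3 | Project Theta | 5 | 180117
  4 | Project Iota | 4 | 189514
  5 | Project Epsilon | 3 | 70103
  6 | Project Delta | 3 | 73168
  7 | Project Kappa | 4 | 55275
SELECT name, salary FROM employees WHERE salary <= 116150

Execution result:
name | salary
Ivy Williams | 92182
Carol Miller | 116004
Tina Davis | 103874
Bob Davis | 60064
Noah Jones | 93493
David Williams | 87970
Peter Williams | 63502
Jack Garcia | 108785
Alice Davis | 88754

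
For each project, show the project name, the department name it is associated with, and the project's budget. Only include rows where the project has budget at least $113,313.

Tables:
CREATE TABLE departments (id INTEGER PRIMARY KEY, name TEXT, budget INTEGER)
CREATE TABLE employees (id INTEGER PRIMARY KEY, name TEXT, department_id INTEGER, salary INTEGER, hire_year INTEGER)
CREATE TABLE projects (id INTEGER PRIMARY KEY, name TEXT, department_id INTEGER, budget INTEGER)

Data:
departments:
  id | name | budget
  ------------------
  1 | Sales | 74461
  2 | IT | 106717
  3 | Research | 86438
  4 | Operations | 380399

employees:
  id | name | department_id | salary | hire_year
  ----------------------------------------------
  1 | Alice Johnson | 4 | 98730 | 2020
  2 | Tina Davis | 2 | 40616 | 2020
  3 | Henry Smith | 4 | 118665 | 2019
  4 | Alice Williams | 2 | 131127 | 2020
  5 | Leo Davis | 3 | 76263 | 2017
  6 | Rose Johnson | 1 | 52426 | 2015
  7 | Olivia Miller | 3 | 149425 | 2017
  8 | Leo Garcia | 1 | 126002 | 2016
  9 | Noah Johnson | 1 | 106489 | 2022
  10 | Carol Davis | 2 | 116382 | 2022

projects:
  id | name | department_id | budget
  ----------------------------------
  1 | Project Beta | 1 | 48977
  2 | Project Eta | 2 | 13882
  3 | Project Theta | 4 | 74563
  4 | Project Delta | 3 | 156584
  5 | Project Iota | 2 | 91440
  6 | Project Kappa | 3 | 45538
SELECT c.name, p.name AS department, c.budget FROM projects c JOIN departments p ON c.department_id = p.id WHERE c.budget >= 113313

Execution result:
name | department | budget
Project Delta | Research | 156584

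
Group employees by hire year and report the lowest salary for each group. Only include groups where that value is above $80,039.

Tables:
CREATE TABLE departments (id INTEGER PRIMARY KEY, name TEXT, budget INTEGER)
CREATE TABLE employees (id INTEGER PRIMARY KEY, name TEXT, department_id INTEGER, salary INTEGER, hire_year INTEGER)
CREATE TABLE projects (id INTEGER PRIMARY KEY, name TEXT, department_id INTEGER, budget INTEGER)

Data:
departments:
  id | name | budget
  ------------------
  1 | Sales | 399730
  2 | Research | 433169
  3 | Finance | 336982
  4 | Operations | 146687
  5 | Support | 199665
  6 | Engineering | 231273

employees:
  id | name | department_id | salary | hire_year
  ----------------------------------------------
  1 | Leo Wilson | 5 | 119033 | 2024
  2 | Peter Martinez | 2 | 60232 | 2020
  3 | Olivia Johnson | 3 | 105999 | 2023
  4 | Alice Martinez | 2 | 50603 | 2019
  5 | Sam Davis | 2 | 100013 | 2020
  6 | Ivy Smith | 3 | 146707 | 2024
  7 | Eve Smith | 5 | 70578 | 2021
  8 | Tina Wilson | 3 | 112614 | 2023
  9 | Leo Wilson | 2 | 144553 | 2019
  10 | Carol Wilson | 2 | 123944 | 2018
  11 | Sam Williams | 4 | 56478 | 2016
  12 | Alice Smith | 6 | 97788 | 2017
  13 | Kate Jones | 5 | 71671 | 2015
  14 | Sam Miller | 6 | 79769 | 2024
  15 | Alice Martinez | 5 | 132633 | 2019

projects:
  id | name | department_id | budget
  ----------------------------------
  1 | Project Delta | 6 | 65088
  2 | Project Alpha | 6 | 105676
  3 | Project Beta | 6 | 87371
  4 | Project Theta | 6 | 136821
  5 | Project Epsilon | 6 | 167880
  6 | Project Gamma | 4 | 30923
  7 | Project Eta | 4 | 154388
SELECT hire_year, MIN(salary) AS min_salary FROM employees GROUP BY hire_year HAVING MIN(salary) > 80039

Execution result:
hire_year | min_salary
2017 | 97788
2018 | 123944
2023 | 105999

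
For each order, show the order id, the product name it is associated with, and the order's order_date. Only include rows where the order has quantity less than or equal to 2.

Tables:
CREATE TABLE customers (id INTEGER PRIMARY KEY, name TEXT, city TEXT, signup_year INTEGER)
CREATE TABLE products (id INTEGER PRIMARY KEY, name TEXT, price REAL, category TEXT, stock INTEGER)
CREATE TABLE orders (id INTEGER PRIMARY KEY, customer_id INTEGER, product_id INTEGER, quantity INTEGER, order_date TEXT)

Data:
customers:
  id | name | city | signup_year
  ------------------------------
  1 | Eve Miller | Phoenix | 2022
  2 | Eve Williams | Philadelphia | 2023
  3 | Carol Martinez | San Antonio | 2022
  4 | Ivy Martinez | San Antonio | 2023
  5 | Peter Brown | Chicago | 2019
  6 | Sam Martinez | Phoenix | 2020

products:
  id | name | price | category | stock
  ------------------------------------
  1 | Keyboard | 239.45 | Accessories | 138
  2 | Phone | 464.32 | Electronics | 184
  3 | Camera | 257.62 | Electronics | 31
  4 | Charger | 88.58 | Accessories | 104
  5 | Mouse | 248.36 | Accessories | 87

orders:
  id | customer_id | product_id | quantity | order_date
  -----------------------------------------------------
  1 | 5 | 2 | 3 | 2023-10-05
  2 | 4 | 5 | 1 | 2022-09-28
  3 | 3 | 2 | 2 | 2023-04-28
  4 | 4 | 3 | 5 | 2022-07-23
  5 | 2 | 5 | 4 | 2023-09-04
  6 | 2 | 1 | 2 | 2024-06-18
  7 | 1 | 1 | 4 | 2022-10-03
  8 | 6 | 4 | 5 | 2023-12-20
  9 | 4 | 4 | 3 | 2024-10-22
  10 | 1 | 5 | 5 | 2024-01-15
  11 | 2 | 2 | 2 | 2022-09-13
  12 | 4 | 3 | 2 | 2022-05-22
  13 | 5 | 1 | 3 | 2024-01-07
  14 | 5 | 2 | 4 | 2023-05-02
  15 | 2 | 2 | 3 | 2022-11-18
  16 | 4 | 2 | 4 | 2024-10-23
SELECT c.id, p.name AS product, c.order_date FROM orders c JOIN products p ON c.product_id = p.id WHERE c.quantity <= 2

Execution result:
id | product | order_date
2 | Mouse | 2022-09-28
3 | Phone | 2023-04-28
6 | Keyboard | 2024-06-18
11 | Phone | 2022-09-13
12 | Camera | 2022-05-22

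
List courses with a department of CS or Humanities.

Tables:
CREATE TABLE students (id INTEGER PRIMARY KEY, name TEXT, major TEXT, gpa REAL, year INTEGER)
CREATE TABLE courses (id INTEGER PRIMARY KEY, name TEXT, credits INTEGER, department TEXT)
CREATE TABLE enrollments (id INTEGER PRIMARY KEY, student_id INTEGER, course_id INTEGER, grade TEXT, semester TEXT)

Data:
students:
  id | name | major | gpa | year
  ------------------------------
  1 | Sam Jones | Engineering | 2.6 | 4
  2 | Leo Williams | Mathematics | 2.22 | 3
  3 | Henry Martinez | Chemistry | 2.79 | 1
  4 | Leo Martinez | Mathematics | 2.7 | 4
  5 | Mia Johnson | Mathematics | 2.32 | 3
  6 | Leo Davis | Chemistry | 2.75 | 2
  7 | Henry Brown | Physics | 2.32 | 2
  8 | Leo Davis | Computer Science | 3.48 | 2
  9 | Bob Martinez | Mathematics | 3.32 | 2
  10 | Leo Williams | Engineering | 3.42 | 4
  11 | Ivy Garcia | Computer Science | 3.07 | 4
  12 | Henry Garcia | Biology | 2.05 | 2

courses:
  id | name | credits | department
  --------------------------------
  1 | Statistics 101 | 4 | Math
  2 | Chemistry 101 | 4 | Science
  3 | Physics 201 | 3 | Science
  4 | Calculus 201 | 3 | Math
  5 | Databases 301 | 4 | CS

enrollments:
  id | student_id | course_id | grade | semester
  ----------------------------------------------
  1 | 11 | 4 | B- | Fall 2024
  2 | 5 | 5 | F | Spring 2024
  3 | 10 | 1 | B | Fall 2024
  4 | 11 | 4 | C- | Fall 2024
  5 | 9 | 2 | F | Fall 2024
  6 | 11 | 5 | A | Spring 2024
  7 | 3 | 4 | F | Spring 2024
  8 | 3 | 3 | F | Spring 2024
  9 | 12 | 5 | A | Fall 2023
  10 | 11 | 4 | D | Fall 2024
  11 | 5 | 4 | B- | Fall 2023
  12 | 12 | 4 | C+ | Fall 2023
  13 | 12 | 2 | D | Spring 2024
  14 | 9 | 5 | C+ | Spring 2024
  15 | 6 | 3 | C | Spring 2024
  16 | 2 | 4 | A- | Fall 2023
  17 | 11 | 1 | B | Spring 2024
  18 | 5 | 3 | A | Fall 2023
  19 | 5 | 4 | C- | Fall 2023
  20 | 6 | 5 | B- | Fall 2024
SELECT name, department FROM courses WHERE department IN ('CS', 'Humanities')

Execution result:
name | department
Databases 301 | CS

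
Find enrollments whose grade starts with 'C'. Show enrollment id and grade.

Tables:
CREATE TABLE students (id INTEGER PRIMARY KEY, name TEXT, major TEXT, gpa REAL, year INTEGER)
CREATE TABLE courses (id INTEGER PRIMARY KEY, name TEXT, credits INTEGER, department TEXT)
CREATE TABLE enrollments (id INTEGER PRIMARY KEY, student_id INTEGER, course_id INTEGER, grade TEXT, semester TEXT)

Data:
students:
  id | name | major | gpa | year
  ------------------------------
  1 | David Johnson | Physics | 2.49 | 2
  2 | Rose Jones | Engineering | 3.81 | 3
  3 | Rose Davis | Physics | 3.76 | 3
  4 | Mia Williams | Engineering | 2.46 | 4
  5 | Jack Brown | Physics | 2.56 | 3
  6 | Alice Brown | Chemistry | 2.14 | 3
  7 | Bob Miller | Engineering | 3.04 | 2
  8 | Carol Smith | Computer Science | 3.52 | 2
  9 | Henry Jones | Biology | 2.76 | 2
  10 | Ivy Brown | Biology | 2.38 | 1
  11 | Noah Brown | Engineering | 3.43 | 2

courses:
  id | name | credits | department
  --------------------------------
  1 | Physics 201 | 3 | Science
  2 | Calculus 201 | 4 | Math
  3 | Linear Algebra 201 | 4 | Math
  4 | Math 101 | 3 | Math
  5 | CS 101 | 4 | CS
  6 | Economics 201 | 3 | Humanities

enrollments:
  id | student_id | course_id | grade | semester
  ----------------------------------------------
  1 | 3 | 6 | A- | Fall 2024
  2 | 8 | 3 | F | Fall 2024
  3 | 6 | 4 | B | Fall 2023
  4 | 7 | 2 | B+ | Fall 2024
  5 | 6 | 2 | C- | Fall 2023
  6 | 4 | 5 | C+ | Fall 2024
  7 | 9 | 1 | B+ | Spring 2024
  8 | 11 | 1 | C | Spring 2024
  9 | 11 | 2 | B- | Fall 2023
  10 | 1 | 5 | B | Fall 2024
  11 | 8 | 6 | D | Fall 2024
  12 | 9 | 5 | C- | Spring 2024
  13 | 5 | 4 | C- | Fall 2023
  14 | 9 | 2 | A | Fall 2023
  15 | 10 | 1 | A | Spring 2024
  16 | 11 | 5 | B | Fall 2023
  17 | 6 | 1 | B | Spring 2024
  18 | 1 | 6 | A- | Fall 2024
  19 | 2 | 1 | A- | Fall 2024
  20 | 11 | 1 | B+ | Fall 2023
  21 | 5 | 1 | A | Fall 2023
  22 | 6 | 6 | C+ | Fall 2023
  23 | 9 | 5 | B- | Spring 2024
SELECT id, grade FROM enrollments WHERE grade LIKE 'C%'

Execution result:
id | grade
5 | C-
6 | C+
8 | C
12 | C-
13 | C-
22 | C+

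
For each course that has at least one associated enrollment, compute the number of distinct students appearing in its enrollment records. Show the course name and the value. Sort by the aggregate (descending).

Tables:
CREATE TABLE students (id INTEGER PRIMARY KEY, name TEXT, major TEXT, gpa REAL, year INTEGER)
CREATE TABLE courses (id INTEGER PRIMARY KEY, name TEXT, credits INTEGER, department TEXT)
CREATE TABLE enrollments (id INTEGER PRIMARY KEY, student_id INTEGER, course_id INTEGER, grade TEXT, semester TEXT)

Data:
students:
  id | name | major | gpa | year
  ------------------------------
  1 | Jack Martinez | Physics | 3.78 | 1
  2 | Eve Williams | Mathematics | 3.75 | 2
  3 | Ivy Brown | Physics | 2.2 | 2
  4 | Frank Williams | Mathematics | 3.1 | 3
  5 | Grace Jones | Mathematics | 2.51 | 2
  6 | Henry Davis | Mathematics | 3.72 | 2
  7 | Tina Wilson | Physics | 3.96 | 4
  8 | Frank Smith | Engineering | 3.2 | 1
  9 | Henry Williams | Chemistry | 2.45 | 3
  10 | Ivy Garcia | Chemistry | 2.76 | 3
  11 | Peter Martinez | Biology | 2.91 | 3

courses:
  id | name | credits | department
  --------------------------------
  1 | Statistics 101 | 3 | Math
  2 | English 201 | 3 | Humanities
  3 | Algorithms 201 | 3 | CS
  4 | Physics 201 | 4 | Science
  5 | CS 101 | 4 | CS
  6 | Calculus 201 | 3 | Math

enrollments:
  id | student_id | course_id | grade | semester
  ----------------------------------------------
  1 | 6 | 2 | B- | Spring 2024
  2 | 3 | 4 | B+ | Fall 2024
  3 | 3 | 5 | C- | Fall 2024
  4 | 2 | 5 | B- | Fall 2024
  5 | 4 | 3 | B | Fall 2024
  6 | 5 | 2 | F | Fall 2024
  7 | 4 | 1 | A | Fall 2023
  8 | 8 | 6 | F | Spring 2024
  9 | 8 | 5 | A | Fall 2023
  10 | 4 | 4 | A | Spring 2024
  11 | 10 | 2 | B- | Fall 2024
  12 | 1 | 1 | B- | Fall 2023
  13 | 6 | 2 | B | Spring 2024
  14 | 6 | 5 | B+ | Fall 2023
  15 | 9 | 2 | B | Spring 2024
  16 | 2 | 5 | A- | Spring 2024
SELECT p.name, COUNT(DISTINCT c.student_id) AS distinct_student_count FROM enrollments c JOIN courses p ON c.course_id = p.id GROUP BY p.id, p.name ORDER BY distinct_student_count DESC

Execution result:
name | distinct_student_count
English 201 | 4
CS 101 | 4
Statistics 101 | 2
Physics 201 | 2
Algorithms 201 | 1
Calculus 201 | 1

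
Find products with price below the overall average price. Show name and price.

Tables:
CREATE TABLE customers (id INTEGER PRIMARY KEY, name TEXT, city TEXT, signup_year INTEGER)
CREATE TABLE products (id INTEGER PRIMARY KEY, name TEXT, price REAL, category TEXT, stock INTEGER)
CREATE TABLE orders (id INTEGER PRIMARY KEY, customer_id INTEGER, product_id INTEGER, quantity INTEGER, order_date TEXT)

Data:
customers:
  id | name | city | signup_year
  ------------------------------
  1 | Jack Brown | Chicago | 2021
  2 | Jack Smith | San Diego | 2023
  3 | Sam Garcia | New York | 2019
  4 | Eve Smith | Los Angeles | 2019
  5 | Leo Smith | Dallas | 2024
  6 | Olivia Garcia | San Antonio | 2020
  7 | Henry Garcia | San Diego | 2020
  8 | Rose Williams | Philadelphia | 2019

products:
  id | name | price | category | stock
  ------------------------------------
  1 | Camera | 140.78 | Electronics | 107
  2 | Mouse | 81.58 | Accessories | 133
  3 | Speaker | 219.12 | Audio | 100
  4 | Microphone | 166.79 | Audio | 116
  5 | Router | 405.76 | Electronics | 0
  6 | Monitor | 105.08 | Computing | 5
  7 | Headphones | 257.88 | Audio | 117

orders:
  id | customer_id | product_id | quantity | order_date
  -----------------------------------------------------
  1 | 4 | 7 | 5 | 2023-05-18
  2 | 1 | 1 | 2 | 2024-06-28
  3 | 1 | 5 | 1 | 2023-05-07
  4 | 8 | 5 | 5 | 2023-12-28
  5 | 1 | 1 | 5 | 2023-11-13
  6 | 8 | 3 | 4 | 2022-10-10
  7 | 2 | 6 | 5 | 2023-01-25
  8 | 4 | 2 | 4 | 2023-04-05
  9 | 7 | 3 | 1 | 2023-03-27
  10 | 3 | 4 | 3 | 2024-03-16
SELECT name, price FROM products WHERE price < (SELECT AVG(price) FROM products)

Execution result:
name | price
Camera | 140.78
Mouse | 81.58
Microphone | 166.79
Monitor | 105.08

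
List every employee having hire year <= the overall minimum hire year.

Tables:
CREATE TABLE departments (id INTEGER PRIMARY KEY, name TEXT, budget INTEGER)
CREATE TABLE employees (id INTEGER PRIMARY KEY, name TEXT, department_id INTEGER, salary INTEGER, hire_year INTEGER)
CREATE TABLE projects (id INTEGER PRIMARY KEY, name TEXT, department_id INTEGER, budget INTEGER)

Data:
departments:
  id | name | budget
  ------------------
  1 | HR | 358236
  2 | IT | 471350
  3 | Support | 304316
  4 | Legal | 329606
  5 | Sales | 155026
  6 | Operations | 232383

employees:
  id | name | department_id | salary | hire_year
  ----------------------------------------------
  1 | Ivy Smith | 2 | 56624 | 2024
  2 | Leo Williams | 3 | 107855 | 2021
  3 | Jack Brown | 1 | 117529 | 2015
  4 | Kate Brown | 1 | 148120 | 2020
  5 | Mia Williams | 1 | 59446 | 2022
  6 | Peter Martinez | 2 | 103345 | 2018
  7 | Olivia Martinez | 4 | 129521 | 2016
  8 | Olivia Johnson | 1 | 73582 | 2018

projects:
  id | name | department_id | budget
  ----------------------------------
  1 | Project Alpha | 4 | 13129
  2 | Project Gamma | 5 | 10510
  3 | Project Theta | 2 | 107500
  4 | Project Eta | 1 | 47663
SELECT name, hire_year FROM employees WHERE hire_year <= (SELECT MIN(hire_year) FROM employees)

Execution result:
name | hire_year
Jack Brown | 2015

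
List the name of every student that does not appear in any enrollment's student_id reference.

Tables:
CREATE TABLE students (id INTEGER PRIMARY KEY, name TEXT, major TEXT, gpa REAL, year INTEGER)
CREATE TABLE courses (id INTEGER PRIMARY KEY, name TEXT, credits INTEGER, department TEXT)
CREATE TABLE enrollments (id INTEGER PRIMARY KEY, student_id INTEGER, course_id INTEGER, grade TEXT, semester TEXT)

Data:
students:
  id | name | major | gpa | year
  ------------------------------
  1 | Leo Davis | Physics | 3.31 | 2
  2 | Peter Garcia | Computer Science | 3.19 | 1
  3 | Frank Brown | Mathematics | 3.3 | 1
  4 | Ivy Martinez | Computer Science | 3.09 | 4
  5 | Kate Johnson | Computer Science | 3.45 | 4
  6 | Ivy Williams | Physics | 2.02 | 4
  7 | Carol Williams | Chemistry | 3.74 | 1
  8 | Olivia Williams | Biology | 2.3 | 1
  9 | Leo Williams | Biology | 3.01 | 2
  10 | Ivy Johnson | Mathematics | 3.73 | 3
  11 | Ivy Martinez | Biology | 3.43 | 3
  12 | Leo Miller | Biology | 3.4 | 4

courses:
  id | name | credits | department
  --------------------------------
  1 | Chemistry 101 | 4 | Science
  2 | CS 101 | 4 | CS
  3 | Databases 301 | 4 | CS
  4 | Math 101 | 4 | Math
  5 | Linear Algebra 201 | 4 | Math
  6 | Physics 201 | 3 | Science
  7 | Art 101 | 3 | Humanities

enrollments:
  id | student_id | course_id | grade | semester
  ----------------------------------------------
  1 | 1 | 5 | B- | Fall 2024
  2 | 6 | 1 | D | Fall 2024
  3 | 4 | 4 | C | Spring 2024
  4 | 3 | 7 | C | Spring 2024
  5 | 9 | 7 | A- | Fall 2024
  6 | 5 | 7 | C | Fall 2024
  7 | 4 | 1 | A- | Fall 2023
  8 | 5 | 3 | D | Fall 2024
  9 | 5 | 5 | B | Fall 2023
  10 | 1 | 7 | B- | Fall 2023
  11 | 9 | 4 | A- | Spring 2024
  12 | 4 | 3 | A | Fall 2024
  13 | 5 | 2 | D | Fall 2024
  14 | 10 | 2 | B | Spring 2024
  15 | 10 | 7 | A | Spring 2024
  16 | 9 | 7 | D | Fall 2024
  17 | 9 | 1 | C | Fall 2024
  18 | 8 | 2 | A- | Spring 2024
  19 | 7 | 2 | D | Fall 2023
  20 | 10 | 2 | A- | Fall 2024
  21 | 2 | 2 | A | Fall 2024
SELECT p.name FROM students p LEFT JOIN enrollments c ON c.student_id = p.id WHERE c.id IS NULL

Execution result:
name
Ivy Martinez
Leo Miller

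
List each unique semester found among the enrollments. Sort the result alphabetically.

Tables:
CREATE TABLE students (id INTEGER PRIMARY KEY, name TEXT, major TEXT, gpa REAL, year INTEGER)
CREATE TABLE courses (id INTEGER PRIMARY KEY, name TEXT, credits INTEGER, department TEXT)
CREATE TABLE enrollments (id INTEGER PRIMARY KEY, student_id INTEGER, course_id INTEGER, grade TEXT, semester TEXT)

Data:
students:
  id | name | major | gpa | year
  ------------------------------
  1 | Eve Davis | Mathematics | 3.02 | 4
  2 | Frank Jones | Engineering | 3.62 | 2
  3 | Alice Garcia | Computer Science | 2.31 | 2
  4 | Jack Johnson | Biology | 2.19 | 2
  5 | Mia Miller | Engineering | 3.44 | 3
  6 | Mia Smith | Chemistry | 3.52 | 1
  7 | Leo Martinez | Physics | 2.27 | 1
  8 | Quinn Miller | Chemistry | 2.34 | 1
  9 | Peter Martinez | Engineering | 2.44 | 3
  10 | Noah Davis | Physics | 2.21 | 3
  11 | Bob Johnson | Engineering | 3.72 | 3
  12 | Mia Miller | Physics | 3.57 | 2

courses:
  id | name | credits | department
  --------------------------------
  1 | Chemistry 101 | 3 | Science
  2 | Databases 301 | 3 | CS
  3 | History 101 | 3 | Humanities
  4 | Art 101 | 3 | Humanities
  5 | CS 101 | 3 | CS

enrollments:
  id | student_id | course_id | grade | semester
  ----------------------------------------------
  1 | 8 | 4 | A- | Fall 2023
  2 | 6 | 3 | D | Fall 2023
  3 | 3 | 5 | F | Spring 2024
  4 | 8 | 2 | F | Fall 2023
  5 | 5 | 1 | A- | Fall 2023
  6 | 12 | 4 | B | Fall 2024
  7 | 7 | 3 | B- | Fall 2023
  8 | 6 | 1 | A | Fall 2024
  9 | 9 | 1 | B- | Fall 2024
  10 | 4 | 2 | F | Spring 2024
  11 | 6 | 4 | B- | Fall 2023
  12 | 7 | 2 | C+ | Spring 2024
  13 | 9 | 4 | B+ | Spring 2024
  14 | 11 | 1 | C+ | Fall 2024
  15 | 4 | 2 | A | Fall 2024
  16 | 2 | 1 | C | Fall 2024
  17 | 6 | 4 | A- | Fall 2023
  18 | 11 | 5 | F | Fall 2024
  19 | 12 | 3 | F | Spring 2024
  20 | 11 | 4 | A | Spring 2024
SELECT DISTINCT semester FROM enrollments ORDER BY semester

Execution result:
semester
Fall 2023
Fall 2024
Spring 2024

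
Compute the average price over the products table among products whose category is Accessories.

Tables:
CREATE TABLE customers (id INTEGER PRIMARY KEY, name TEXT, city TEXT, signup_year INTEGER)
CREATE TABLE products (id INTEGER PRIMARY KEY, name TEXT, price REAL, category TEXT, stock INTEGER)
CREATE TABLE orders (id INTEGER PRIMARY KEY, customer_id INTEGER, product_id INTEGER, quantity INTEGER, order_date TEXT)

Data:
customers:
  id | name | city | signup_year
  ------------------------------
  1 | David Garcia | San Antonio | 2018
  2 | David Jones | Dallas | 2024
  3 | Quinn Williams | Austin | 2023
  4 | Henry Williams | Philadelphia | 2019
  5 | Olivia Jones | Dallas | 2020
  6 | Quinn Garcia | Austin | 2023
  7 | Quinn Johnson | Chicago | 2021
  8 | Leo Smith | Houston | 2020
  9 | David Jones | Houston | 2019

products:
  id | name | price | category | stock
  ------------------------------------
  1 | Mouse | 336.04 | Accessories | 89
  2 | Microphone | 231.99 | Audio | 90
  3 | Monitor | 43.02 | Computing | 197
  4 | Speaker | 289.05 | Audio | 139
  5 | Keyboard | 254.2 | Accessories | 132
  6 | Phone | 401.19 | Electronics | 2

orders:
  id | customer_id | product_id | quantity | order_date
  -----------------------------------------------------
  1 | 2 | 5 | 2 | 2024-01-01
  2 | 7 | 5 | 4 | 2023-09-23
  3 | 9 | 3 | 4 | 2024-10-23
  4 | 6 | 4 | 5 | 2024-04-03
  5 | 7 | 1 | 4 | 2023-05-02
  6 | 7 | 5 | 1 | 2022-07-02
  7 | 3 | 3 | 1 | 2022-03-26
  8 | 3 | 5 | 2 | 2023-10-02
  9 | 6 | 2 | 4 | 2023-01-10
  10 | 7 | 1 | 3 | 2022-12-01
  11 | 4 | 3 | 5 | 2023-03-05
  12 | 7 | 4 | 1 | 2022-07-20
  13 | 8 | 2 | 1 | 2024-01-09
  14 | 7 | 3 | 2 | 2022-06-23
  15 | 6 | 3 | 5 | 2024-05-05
SELECT AVG(price) FROM products WHERE category = 'Accessories'

Execution result:
295.12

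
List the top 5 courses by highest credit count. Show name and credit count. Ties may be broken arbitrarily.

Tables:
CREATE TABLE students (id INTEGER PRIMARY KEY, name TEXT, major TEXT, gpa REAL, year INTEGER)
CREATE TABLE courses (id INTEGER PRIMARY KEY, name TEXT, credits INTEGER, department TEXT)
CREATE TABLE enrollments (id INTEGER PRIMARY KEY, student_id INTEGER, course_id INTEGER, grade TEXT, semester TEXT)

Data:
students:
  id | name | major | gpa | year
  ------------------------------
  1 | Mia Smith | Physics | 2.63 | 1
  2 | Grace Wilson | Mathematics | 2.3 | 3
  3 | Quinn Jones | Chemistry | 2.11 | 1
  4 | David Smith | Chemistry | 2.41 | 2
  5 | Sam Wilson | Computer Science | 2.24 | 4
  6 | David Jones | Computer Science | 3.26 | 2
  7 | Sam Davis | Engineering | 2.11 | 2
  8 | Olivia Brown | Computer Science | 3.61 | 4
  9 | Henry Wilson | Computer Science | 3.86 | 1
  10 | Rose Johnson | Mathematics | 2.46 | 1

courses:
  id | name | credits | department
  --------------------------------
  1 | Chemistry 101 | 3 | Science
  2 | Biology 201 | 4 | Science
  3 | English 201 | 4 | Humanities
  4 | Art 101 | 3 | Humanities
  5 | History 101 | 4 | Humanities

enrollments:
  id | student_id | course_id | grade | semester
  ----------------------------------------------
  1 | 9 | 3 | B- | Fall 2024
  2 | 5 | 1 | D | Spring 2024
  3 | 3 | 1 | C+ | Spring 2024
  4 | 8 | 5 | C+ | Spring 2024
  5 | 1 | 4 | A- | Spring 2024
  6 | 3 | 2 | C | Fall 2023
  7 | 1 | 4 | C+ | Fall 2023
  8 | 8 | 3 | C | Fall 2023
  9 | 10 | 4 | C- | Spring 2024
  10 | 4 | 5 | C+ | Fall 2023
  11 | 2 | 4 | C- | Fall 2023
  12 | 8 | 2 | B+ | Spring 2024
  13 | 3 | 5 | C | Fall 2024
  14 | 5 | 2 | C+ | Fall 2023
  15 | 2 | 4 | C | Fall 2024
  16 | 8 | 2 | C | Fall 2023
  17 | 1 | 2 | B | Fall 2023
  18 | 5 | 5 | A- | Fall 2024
SELECT name, credits FROM courses ORDER BY credits DESC LIMIT 5

Execution result:
name | credits
Biology 201 | 4
English 201 | 4
History 101 | 4
Chemistry 101 | 3
Art 101 | 3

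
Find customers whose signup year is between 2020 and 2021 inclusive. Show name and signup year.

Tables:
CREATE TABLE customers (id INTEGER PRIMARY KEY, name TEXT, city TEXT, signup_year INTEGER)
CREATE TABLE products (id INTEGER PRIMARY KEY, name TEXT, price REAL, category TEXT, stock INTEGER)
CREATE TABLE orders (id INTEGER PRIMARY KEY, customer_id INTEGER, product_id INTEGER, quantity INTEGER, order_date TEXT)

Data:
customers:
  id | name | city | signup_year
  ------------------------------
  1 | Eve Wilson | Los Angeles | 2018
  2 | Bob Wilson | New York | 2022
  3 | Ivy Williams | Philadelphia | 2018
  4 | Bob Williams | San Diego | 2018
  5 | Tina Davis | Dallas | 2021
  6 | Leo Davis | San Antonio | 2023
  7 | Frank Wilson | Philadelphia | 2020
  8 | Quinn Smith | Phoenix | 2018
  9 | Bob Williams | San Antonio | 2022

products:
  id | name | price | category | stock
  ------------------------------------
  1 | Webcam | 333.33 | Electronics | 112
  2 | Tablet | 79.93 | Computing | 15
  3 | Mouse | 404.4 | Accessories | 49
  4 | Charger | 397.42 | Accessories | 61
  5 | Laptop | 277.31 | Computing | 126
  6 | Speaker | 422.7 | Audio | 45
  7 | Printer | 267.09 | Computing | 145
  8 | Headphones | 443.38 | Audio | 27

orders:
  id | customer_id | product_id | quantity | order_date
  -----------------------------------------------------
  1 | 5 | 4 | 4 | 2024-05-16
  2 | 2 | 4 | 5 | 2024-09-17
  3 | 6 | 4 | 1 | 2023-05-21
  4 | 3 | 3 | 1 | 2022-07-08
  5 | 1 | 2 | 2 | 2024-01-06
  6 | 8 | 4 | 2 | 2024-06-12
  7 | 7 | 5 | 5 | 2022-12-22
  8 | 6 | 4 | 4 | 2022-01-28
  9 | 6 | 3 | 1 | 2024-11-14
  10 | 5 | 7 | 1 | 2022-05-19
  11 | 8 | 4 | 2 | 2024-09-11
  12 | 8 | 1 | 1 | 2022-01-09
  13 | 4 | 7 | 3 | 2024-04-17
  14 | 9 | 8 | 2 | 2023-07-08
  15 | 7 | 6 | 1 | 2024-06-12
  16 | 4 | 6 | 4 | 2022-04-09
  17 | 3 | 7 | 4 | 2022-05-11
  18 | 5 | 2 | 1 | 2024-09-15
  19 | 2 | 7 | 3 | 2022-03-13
SELECT name, signup_year FROM customers WHERE signup_year BETWEEN 2020 AND 2021

Execution result:
name | signup_year
Tina Davis | 2021
Frank Wilson | 2020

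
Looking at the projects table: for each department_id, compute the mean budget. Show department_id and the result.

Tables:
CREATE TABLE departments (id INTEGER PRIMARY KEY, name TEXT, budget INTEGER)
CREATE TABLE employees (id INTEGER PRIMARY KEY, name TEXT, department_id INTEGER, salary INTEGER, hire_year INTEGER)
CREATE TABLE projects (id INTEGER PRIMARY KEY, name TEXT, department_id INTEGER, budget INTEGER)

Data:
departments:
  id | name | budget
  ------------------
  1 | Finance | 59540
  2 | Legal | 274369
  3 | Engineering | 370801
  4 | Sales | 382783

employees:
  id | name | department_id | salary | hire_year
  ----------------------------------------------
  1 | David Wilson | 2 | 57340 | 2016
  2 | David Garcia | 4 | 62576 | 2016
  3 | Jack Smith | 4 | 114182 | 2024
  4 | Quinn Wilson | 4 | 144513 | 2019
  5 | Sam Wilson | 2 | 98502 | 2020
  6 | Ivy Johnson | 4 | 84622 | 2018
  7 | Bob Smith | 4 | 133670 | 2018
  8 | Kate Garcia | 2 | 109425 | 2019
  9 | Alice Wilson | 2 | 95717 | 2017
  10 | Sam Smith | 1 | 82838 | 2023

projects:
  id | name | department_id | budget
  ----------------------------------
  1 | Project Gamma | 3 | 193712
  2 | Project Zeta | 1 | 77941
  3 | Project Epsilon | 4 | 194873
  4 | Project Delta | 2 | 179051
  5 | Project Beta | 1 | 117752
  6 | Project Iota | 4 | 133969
SELECT department_id, AVG(budget) AS avg_budget FROM projects GROUP BY department_id

Execution result:
department_id | avg_budget
1 | 97846.50
2 | 179051.00
3 | 193712.00
4 | 164421.00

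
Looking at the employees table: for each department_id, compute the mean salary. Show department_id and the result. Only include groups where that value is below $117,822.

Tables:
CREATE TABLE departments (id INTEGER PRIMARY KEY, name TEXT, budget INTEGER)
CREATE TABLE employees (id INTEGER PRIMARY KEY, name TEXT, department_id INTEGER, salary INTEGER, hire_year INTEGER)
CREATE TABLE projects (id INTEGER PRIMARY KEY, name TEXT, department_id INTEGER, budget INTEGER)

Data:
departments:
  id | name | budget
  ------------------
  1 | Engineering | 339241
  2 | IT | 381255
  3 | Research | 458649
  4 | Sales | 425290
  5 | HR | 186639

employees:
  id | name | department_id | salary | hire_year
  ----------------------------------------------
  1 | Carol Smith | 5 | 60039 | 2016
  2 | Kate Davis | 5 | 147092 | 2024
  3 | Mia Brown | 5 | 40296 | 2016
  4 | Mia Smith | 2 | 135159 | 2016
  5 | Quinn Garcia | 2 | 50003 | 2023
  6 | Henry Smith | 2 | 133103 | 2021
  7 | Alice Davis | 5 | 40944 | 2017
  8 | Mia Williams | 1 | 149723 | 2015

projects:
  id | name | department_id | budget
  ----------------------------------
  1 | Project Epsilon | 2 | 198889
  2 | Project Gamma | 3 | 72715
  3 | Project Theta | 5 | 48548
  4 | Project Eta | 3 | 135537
SELECT department_id, AVG(salary) AS avg_salary FROM employees GROUP BY department_id HAVING AVG(salary) < 117822

Execution result:
department_id | avg_salary
2 | 106088.33
5 | 72092.75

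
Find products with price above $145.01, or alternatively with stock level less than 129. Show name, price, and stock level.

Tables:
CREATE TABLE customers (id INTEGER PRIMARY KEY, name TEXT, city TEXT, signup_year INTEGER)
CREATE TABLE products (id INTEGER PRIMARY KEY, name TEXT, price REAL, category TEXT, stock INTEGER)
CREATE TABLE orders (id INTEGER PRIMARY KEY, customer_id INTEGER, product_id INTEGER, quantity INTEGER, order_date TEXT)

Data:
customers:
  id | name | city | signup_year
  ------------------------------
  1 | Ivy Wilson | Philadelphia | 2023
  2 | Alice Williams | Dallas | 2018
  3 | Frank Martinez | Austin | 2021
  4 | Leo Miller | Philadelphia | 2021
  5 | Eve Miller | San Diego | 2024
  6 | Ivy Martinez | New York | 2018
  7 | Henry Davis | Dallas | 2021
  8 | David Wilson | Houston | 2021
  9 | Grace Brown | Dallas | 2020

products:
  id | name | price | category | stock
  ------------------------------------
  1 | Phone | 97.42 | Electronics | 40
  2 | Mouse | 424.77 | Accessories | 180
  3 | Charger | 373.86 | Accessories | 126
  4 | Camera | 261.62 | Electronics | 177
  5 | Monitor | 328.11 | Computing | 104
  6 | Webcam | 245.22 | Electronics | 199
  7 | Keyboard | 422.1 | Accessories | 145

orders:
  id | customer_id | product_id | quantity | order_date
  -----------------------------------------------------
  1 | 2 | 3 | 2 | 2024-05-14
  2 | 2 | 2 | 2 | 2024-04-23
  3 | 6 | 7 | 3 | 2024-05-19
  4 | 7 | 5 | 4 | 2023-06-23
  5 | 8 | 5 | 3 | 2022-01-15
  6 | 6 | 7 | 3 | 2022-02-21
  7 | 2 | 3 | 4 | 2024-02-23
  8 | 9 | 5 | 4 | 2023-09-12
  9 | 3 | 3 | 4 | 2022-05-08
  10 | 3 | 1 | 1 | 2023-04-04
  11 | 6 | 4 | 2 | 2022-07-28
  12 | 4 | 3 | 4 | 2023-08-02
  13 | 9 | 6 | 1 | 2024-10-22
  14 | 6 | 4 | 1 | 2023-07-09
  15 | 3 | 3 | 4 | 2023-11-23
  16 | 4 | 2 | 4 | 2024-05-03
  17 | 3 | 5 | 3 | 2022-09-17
SELECT name, price, stock FROM products WHERE price > 145.01 OR stock < 129

Execution result:
name | price | stock
Phone | 97.42 | 40
Mouse | 424.77 | 180
Charger | 373.86 | 126
Camera | 261.62 | 177
Monitor | 328.11 | 104
Webcam | 245.22 | 199
Keyboard | 422.10 | 145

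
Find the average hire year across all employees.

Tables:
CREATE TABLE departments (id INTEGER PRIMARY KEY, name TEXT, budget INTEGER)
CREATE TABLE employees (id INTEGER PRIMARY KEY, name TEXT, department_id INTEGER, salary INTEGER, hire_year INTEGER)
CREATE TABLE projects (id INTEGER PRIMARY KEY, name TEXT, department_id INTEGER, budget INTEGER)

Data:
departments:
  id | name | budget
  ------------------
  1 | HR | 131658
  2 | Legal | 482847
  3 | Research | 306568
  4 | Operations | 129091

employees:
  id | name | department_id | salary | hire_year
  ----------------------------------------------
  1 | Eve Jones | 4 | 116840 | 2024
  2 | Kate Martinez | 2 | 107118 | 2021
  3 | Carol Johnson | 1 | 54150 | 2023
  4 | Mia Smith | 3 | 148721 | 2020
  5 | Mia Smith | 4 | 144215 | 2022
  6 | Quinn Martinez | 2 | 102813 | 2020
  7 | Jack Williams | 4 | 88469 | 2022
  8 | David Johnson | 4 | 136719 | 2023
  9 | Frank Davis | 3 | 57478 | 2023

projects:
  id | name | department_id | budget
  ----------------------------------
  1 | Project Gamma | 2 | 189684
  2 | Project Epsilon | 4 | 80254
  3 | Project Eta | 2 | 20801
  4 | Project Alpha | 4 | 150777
SELECT AVG(hire_year) FROM employees

Execution result:
2022.00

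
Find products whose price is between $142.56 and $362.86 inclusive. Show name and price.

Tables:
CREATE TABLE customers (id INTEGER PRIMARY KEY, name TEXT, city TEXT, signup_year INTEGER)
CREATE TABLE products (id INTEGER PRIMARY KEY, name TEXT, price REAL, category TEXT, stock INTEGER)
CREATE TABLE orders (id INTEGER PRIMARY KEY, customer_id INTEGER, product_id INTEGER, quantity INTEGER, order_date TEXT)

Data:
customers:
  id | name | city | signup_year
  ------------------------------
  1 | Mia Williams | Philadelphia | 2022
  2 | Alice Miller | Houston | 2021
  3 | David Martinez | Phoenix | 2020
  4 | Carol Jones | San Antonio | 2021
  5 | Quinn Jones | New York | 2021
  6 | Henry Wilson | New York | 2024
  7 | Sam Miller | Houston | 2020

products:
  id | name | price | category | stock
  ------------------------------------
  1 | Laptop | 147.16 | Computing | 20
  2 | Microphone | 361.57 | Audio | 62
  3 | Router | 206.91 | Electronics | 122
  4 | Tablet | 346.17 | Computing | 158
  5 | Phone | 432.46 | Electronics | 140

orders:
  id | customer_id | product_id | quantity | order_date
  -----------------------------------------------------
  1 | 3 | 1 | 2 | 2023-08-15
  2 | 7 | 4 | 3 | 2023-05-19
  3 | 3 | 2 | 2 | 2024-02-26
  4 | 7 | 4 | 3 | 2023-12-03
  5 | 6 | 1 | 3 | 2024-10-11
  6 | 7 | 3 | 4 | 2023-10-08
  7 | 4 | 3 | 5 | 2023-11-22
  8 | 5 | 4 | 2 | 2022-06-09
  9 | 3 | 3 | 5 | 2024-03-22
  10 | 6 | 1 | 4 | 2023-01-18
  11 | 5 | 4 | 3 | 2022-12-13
SELECT name, price FROM products WHERE price BETWEEN 142.56 AND 362.86

Execution result:
name | price
Laptop | 147.16
Microphone | 361.57
Router | 206.91
Tablet | 346.17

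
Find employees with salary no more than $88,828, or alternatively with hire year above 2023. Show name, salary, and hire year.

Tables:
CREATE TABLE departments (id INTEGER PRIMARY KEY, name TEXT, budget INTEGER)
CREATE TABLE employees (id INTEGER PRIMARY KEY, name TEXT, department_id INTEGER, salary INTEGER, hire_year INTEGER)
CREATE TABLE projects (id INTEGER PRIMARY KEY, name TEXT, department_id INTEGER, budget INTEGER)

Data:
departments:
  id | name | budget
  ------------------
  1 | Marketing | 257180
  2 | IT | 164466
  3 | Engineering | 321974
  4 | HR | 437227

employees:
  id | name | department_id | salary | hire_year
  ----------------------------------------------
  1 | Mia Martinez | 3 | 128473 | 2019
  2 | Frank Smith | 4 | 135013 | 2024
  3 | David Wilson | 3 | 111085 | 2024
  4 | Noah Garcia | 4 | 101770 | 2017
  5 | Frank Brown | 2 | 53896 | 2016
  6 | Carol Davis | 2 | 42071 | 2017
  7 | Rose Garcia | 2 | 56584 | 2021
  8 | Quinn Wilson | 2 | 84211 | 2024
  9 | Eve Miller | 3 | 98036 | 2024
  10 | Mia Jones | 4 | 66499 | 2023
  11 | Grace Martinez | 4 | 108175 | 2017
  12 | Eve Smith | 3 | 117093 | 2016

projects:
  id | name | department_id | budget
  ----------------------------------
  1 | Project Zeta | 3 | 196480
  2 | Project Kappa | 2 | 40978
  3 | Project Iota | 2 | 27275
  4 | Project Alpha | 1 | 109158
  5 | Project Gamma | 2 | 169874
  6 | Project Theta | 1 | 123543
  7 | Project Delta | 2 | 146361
SELECT name, salary, hire_year FROM employees WHERE salary <= 88828 OR hire_year > 2023

Execution result:
name | salary | hire_year
Frank Smith | 135013 | 2024
David Wilson | 111085 | 2024
Frank Brown | 53896 | 2016
Carol Davis | 42071 | 2017
Rose Garcia | 56584 | 2021
Quinn Wilson | 84211 | 2024
Eve Miller | 98036 | 2024
Mia Jones | 66499 | 2023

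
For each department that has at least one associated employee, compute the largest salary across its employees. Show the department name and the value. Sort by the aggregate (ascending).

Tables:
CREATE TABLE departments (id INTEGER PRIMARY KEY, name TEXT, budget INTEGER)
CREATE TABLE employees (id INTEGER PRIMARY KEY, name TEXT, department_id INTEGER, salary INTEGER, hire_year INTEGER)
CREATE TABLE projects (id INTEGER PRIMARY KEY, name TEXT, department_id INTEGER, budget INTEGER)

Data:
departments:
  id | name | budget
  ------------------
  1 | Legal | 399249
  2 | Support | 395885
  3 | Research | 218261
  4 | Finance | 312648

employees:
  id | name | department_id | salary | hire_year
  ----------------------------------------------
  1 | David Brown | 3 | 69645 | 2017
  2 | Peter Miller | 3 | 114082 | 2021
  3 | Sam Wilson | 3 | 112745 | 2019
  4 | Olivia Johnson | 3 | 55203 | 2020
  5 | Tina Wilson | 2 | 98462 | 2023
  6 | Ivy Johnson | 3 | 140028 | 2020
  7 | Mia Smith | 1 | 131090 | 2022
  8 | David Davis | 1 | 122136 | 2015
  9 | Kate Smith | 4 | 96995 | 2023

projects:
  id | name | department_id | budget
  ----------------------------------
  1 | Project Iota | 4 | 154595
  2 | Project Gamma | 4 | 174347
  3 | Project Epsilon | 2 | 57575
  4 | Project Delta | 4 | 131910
SELECT p.name, MAX(c.salary) AS max_salary FROM employees c JOIN departments p ON c.department_id = p.id GROUP BY p.id, p.name ORDER BY max_salary ASC

Execution result:
name | max_salary
Finance | 96995
Support | 98462
Legal | 131090
Research | 140028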